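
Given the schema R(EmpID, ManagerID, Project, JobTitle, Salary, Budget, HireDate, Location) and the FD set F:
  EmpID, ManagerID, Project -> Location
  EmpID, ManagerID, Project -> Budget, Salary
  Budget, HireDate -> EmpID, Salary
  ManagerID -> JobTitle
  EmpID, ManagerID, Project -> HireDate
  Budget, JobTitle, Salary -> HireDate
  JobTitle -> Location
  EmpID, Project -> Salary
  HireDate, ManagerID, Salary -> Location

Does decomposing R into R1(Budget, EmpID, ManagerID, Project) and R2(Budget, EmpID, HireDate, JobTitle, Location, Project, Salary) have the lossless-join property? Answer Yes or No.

No

The shared attributes are {Budget, EmpID, Project} and {Budget, EmpID, Project}⁺ = {Budget, EmpID, Project, Salary}.
The closure covers neither R1 nor R2 entirely; the join is not lossless.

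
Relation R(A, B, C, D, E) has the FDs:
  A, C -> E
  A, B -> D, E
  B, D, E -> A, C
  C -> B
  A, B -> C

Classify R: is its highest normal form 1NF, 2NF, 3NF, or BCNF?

3NF

Candidate keys: {A, B}, {A, C}, {B, D, E}, {C, D, E}. Prime attributes: {A, B, C, D, E}.
For C -> B we have {C}⁺ = {B, C}; {C} is not a superkey, so BCNF fails.
Its right-hand attributes {B} are all prime, as are those of every other non-superkey FD — the relation is in 3NF.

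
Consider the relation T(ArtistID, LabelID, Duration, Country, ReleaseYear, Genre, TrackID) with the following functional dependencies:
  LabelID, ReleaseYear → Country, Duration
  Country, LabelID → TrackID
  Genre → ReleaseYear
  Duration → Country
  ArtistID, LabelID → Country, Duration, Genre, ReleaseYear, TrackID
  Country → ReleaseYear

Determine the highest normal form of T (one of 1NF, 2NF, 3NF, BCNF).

Candidate key: {ArtistID, LabelID}. Prime attributes: {ArtistID, LabelID}.
For LabelID, ReleaseYear → Country, Duration we have {LabelID, ReleaseYear}⁺ = {Country, Duration, LabelID, ReleaseYear, TrackID}; {LabelID, ReleaseYear} is not a superkey, so BCNF fails.
Because {Country, Duration} are non-prime and the left side of LabelID, ReleaseYear → Country, Duration is not a superkey, the relation is not in 3NF.
Checking every proper subset of each key, none determines a non-prime attribute — 2NF is satisfied.

2NF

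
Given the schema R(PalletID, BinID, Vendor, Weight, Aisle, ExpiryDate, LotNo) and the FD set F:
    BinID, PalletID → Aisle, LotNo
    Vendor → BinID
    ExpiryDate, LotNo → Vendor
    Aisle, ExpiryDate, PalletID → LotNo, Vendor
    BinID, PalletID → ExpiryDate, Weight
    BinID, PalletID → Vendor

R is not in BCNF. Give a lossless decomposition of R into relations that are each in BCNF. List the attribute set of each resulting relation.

{Aisle, ExpiryDate, LotNo, PalletID, Weight}; {BinID, Vendor}; {ExpiryDate, LotNo, Vendor}

Candidate keys of the original relation: {Aisle, ExpiryDate, PalletID}, {BinID, PalletID}, {ExpiryDate, LotNo, PalletID}, {PalletID, Vendor}.
Within {Aisle, BinID, ExpiryDate, LotNo, PalletID, Vendor, Weight}: {Vendor}⁺ ∩ {Aisle, BinID, ExpiryDate, LotNo, PalletID, Vendor, Weight} = {BinID, Vendor}, not the whole set, so Vendor → BinID violates BCNF; decompose into {BinID, Vendor} and {Aisle, ExpiryDate, LotNo, PalletID, Vendor, Weight}.
{BinID, Vendor} has no BCNF violation.
Within {Aisle, ExpiryDate, LotNo, PalletID, Vendor, Weight}: {ExpiryDate, LotNo}⁺ ∩ {Aisle, ExpiryDate, LotNo, PalletID, Vendor, Weight} = {ExpiryDate, LotNo, Vendor}, not the whole set, so ExpiryDate, LotNo → Vendor violates BCNF; decompose into {ExpiryDate, LotNo, Vendor} and {Aisle, ExpiryDate, LotNo, PalletID, Weight}.
{ExpiryDate, LotNo, Vendor} has no BCNF violation.
{Aisle, ExpiryDate, LotNo, PalletID, Weight} has no BCNF violation.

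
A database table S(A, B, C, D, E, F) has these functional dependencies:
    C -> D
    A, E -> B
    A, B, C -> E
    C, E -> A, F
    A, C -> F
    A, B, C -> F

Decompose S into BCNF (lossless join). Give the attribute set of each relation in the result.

Candidate keys of the original relation: {A, B, C}, {C, E}.
{A, B, C, D, E, F}: {C} determines {C, D} here but is not a superkey — split on C -> D, giving {C, D} and {A, B, C, E, F}.
{C, D} is in BCNF.
{A, B, C, E, F}: {A, E} determines {A, B, E} here but is not a superkey — split on A, E -> B, giving {A, B, E} and {A, C, E, F}.
{A, B, E} is in BCNF.
{A, C, E, F}: {A, C} determines {A, C, F} here but is not a superkey — split on A, C -> F, giving {A, C, F} and {A, C, E}.
{A, C, F} is in BCNF.
{A, C, E} is in BCNF.

{A, B, E}; {A, C, E}; {A, C, F}; {C, D}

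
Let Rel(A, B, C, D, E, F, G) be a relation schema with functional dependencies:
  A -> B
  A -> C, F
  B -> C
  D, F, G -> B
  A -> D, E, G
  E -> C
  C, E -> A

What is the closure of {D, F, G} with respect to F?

{B, C, D, F, G}

Start with {D, F, G}.
D, F, G -> B applies; add {B} → now {B, D, F, G}.
B -> C applies; add {C} → now {B, C, D, F, G}.
No further FD applies.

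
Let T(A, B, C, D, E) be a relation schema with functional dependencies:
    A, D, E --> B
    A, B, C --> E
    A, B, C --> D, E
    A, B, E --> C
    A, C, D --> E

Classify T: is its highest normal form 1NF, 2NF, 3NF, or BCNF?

BCNF

Candidate keys: {A, B, C}, {A, B, E}, {A, C, D}, {A, D, E}. Prime attributes: {A, B, C, D, E}.
The left-hand side of every FD is a superkey, so BCNF is satisfied.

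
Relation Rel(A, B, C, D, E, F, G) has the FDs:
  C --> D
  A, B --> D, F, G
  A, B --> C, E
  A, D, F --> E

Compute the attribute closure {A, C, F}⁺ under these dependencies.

Start with {A, C, F}.
C --> D applies; add {D} → now {A, C, D, F}.
A, D, F --> E applies; add {E} → now {A, C, D, E, F}.
No further FD applies.

{A, C, D, E, F}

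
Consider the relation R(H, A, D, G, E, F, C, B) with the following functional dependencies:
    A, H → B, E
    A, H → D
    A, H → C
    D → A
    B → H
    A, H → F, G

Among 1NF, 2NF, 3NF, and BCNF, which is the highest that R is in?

Candidate keys: {A, B}, {A, H}, {B, D}, {D, H}. Prime attributes: {A, B, D, H}.
D → A: {D}⁺ = {A, D}, which is not all of the attributes, so the left side is not a superkey — BCNF is violated.
But every attribute on its right side ({A}) is prime, and the same holds for every other non-superkey FD, so 3NF still holds.

3NF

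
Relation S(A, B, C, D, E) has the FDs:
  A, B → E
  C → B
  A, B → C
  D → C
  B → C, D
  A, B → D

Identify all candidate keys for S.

{A, B}, {A, C}, {A, D}

Attributes never on any right-hand side: {A} — every candidate key must contain it.
{A, B}⁺ = {A, B, C, D, E} — all of the relation — so {A, B} is a candidate key.
{A, C}⁺ = {A, B, C, D, E} — all of the relation — so {A, C} is a candidate key.
{A, D}⁺ = {A, B, C, D, E} — all of the relation — so {A, D} is a candidate key.
These are minimal and exhaustive — every other superkey contains one of them.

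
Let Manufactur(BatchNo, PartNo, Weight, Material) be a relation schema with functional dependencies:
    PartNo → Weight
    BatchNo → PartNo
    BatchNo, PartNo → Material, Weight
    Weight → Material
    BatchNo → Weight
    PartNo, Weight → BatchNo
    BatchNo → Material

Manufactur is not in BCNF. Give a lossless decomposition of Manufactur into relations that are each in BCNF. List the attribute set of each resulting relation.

{BatchNo, PartNo, Weight}; {Material, Weight}

Candidate keys of the original relation: {BatchNo}, {PartNo}.
Within {BatchNo, Material, PartNo, Weight}: {Weight}⁺ ∩ {BatchNo, Material, PartNo, Weight} = {Material, Weight}, not the whole set, so Weight → Material violates BCNF; decompose into {Material, Weight} and {BatchNo, PartNo, Weight}.
{Material, Weight} is in BCNF.
{BatchNo, PartNo, Weight} is in BCNF.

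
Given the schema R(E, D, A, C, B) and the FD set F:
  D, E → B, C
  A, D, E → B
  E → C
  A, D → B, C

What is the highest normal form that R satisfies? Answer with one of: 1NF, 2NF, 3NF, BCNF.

1NF

Candidate key: {A, D, E}. Prime attributes: {A, D, E}.
D, E → B, C breaks BCNF: {D, E}⁺ = {B, C, D, E}, so {D, E} is not a superkey.
D, E → B, C has non-prime {B, C} on the right and a non-superkey on the left, so 3NF fails.
Since {E} ⊂ {A, D, E} and {E}⁺ ⊇ {C} with {C} non-prime, there is a partial dependency; 2NF fails.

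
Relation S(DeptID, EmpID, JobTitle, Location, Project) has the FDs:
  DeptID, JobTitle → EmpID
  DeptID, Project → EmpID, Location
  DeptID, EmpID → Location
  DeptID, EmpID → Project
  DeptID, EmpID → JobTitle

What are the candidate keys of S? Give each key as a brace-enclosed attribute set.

Attributes never on any right-hand side: {DeptID} — every candidate key must contain it.
{DeptID, EmpID}⁺ = {DeptID, EmpID, JobTitle, Location, Project}, which is every attribute, so {DeptID, EmpID} is a candidate key.
{DeptID, JobTitle}⁺ = {DeptID, EmpID, JobTitle, Location, Project}, which is every attribute, so {DeptID, JobTitle} is a candidate key.
{DeptID, Project}⁺ = {DeptID, EmpID, JobTitle, Location, Project}, which is every attribute, so {DeptID, Project} is a candidate key.
No proper subset of any of these is a key, and no other minimal superkey exists.

{DeptID, EmpID}, {DeptID, JobTitle}, {DeptID, Project}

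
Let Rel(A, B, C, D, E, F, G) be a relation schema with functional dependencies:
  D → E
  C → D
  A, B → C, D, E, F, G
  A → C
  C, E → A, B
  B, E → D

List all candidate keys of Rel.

{A}⁺ = {A, B, C, D, E, F, G}, which is every attribute, so {A} is a candidate key.
{C}⁺ = {A, B, C, D, E, F, G}, which is every attribute, so {C} is a candidate key.
No proper subset of any of these is a key, and no other minimal superkey exists.

{A}, {C}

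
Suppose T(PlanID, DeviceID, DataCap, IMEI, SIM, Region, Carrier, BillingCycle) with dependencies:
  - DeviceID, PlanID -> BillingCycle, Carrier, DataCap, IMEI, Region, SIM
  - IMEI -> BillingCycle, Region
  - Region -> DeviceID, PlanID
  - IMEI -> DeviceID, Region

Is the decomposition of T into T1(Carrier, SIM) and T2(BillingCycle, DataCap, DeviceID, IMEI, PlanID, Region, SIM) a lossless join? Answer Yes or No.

The shared attributes are {SIM} and {SIM}⁺ = {SIM}.
T1 ⊄ {SIM} and T2 ⊄ {SIM}, so the split is lossy.

No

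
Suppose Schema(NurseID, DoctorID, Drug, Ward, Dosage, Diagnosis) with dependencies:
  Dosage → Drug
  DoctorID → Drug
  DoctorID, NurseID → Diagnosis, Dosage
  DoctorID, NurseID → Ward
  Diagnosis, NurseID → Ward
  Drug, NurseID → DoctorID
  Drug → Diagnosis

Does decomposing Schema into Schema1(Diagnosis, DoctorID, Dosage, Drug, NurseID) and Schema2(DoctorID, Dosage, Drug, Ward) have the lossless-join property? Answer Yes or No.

Common attributes: {DoctorID, Dosage, Drug}; their closure is {Diagnosis, DoctorID, Dosage, Drug}.
Neither Schema1 nor Schema2 is contained in that closure, so the decomposition is lossy.

No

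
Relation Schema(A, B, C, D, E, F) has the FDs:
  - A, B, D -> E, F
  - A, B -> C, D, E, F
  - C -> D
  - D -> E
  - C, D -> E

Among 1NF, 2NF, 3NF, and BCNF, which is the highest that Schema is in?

Candidate key: {A, B}. Prime attributes: {A, B}.
C -> D: {C}⁺ = {C, D, E}, which is not all of the attributes, so the left side is not a superkey — BCNF is violated.
C -> D determines the non-prime attribute {D} from a non-superkey — 3NF is violated.
No non-prime attribute depends on a proper subset of any candidate key, so 2NF holds.

2NF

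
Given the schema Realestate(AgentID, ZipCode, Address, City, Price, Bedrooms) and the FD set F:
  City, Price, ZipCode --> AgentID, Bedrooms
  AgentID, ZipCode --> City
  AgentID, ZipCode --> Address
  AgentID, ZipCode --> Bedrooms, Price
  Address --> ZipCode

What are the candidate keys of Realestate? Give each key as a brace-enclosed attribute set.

{Address, AgentID}, {Address, City, Price}, {AgentID, ZipCode}, {City, Price, ZipCode}

Closure of {Address, AgentID} is {Address, AgentID, Bedrooms, City, Price, ZipCode}, the whole schema; {Address, AgentID} is a candidate key.
Closure of {AgentID, ZipCode} is {Address, AgentID, Bedrooms, City, Price, ZipCode}, the whole schema; {AgentID, ZipCode} is a candidate key.
Closure of {Address, City, Price} is {Address, AgentID, Bedrooms, City, Price, ZipCode}, the whole schema; {Address, City, Price} is a candidate key.
Closure of {City, Price, ZipCode} is {Address, AgentID, Bedrooms, City, Price, ZipCode}, the whole schema; {City, Price, ZipCode} is a candidate key.
No proper subset of any of these is a key, and no other minimal superkey exists.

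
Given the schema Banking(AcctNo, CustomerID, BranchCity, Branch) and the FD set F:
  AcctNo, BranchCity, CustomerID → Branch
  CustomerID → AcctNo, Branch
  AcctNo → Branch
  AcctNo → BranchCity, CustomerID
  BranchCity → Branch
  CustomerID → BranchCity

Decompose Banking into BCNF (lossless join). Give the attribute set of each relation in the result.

Candidate keys of the original relation: {AcctNo}, {CustomerID}.
Within {AcctNo, Branch, BranchCity, CustomerID}: {BranchCity}⁺ ∩ {AcctNo, Branch, BranchCity, CustomerID} = {Branch, BranchCity}, not the whole set, so BranchCity → Branch violates BCNF; decompose into {Branch, BranchCity} and {AcctNo, BranchCity, CustomerID}.
{Branch, BranchCity} is in BCNF.
{AcctNo, BranchCity, CustomerID} is in BCNF.

{AcctNo, BranchCity, CustomerID}; {Branch, BranchCity}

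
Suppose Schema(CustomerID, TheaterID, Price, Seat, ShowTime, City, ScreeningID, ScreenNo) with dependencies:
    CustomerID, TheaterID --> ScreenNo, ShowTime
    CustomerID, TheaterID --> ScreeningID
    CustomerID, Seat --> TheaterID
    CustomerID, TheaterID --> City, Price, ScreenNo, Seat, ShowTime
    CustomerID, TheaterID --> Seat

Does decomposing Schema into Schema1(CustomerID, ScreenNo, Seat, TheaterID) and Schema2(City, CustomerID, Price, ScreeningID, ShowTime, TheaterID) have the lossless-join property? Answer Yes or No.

Yes

Schema1 ∩ Schema2 = {CustomerID, TheaterID}; its closure under F is {City, CustomerID, Price, ScreenNo, ScreeningID, Seat, ShowTime, TheaterID}.
Since Schema1 ⊆ {City, CustomerID, Price, ScreenNo, ScreeningID, Seat, ShowTime, TheaterID}, the intersection is a superkey of Schema1; the decomposition is lossless.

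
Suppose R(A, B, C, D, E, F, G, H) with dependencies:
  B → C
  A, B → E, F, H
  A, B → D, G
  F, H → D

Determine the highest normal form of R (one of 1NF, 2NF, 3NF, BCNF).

1NF

Candidate key: {A, B}. Prime attributes: {A, B}.
B → C breaks BCNF: {B}⁺ = {B, C}, so {B} is not a superkey.
B → C determines the non-prime attribute {C} from a non-superkey — 3NF is violated.
{B} is a proper subset of the key {A, B}, and {B}⁺ contains the non-prime attribute {C} — a partial dependency, so 2NF is violated.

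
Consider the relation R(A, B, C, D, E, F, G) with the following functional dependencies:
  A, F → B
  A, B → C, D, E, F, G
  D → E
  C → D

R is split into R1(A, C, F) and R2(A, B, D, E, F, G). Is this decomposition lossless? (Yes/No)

The shared attributes are {A, F} and {A, F}⁺ = {A, B, C, D, E, F, G}.
This includes all of R1, so the common attributes are a superkey of R1 — the join is lossless.

Yes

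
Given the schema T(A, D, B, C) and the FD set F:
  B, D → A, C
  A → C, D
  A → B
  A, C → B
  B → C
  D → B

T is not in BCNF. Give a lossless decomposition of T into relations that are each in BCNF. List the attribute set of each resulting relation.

{A, B, D}; {B, C}

Candidate keys of the original relation: {A}, {D}.
{A, B, C, D}: {B} determines {B, C} here but is not a superkey — split on B → C, giving {B, C} and {A, B, D}.
{B, C}: every determinant is a superkey — BCNF.
{A, B, D}: every determinant is a superkey — BCNF.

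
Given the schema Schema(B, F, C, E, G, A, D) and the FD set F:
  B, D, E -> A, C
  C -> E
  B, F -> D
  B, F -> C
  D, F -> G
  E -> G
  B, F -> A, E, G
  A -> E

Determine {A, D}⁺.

{A, D, E, G}

Start with {A, D}.
A -> E applies; add {E} → now {A, D, E}.
E -> G applies; add {G} → now {A, D, E, G}.
No further FD applies.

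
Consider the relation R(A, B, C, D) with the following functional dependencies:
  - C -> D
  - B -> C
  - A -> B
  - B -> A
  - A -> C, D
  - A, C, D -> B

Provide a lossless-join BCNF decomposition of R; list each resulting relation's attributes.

Candidate keys of the original relation: {A}, {B}.
{A, B, C, D}: {C} determines {C, D} here but is not a superkey — split on C -> D, giving {C, D} and {A, B, C}.
{C, D} has no BCNF violation.
{A, B, C} has no BCNF violation.

{A, B, C}; {C, D}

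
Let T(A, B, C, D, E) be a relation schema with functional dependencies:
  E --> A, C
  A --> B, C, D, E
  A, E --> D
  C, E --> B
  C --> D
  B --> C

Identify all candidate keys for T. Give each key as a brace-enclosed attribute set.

{A}, {E}

{A}⁺ = {A, B, C, D, E}, which is every attribute, so {A} is a candidate key.
{E}⁺ = {A, B, C, D, E}, which is every attribute, so {E} is a candidate key.
Any other superkey properly contains one of these, so there are no further candidate keys.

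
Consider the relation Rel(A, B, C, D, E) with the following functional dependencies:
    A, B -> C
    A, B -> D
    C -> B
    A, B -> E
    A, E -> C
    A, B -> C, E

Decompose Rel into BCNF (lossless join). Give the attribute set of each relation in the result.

Candidate keys of the original relation: {A, B}, {A, C}, {A, E}.
Within {A, B, C, D, E}: {C}⁺ ∩ {A, B, C, D, E} = {B, C}, not the whole set, so C -> B violates BCNF; decompose into {B, C} and {A, C, D, E}.
{B, C}: every determinant is a superkey — BCNF.
{A, C, D, E}: every determinant is a superkey — BCNF.

{A, C, D, E}; {B, C}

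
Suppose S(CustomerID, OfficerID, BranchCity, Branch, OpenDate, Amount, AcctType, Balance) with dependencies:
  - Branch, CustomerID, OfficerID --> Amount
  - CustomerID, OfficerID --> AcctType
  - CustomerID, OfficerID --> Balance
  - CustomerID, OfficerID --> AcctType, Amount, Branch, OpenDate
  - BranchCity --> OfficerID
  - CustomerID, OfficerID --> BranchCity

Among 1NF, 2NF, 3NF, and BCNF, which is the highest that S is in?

Candidate keys: {BranchCity, CustomerID}, {CustomerID, OfficerID}. Prime attributes: {BranchCity, CustomerID, OfficerID}.
BranchCity --> OfficerID breaks BCNF: {BranchCity}⁺ = {BranchCity, OfficerID}, so {BranchCity} is not a superkey.
Since {OfficerID} ⊆ prime attributes and every other non-superkey FD also has a prime right side, the schema is in 3NF.

3NF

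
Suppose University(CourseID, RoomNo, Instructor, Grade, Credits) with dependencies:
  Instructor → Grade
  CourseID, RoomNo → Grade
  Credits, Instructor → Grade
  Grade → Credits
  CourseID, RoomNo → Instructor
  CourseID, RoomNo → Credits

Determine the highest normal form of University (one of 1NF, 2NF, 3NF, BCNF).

2NF

Candidate key: {CourseID, RoomNo}. Prime attributes: {CourseID, RoomNo}.
Instructor → Grade breaks BCNF: {Instructor}⁺ = {Credits, Grade, Instructor}, so {Instructor} is not a superkey.
Instructor → Grade determines the non-prime attribute {Grade} from a non-superkey — 3NF is violated.
Checking every proper subset of each key, none determines a non-prime attribute — 2NF is satisfied.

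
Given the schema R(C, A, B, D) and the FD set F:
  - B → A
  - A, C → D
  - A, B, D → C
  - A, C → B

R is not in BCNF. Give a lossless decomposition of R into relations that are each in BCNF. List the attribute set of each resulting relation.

{A, B}; {B, C, D}

Candidate keys of the original relation: {A, C}, {B, C}, {B, D}.
Within {A, B, C, D}: {B}⁺ ∩ {A, B, C, D} = {A, B}, not the whole set, so B → A violates BCNF; decompose into {A, B} and {B, C, D}.
{A, B} has no BCNF violation.
{B, C, D} has no BCNF violation.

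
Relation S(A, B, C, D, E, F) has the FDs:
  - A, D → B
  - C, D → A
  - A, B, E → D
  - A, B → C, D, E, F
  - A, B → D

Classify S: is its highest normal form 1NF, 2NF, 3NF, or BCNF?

Candidate keys: {A, B}, {A, D}, {C, D}. Prime attributes: {A, B, C, D}.
Every FD has a superkey on the left, so the relation is in BCNF.

BCNF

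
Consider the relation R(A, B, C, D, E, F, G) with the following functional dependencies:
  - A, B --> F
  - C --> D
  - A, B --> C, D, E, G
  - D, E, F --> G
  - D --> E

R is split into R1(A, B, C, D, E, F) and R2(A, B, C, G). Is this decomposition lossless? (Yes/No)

R1 ∩ R2 = {A, B, C}; its closure under F is {A, B, C, D, E, F, G}.
R1 is contained in that closure, so R1 ∩ R2 --> R1 holds and the join is lossless.

Yes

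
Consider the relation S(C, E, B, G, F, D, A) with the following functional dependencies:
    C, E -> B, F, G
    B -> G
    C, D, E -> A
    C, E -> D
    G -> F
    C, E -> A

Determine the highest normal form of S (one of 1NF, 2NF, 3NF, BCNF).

2NF

Candidate key: {C, E}. Prime attributes: {C, E}.
B -> G: {B}⁺ = {B, F, G}, which is not all of the attributes, so the left side is not a superkey — BCNF is violated.
B -> G has non-prime {G} on the right and a non-superkey on the left, so 3NF fails.
No proper subset of a key has a non-prime attribute in its closure, so there is no partial dependency; 2NF holds.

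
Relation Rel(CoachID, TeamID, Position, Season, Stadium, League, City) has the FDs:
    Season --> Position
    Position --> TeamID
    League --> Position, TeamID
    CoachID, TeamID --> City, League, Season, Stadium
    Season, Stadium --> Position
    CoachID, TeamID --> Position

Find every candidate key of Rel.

{CoachID, League}, {CoachID, Position}, {CoachID, Season}, {CoachID, TeamID}

No FD produces {CoachID}, so it must be in every candidate key.
{CoachID, League} is a candidate key since {CoachID, League}⁺ = {City, CoachID, League, Position, Season, Stadium, TeamID} covers every attribute.
{CoachID, Position} is a candidate key since {CoachID, Position}⁺ = {City, CoachID, League, Position, Season, Stadium, TeamID} covers every attribute.
{CoachID, Season} is a candidate key since {CoachID, Season}⁺ = {City, CoachID, League, Position, Season, Stadium, TeamID} covers every attribute.
{CoachID, TeamID} is a candidate key since {CoachID, TeamID}⁺ = {City, CoachID, League, Position, Season, Stadium, TeamID} covers every attribute.
Any other superkey properly contains one of these, so there are no further candidate keys.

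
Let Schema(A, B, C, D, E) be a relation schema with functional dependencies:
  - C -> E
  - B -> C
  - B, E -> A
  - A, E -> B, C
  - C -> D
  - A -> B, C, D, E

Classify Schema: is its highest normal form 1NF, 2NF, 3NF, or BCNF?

2NF

Candidate keys: {A}, {B}. Prime attributes: {A, B}.
For C -> E we have {C}⁺ = {C, D, E}; {C} is not a superkey, so BCNF fails.
C -> E determines the non-prime attribute {E} from a non-superkey — 3NF is violated.
All keys have size 1, which rules out partial dependencies — 2NF is satisfied.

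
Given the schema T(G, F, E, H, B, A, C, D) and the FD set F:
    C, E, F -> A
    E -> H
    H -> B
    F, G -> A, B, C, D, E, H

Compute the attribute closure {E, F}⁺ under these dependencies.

{B, E, F, H}

Start with {E, F}.
E -> H applies; add {H} → now {E, F, H}.
H -> B applies; add {B} → now {B, E, F, H}.
No further FD applies.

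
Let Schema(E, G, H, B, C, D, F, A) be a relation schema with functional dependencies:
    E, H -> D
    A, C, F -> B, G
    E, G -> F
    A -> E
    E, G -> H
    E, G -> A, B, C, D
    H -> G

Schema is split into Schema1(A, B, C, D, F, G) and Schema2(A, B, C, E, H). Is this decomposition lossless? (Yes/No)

No

Schema1 ∩ Schema2 = {A, B, C}; its closure under F is {A, B, C, E}.
Schema1 ⊄ {A, B, C, E} and Schema2 ⊄ {A, B, C, E}, so the split is lossy.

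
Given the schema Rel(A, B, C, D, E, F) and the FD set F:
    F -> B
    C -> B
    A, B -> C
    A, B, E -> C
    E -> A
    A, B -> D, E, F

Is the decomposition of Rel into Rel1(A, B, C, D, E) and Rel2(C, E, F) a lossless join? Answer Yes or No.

Yes

Rel1 ∩ Rel2 = {C, E}; its closure under F is {A, B, C, D, E, F}.
Rel1 is contained in that closure, so Rel1 ∩ Rel2 -> Rel1 holds and the join is lossless.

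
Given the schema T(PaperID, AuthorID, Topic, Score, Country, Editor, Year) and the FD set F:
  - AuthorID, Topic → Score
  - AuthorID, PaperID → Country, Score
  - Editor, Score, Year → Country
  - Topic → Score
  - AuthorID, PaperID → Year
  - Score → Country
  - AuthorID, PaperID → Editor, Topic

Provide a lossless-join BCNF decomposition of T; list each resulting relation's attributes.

Candidate key of the original relation: {AuthorID, PaperID}.
Within {AuthorID, Country, Editor, PaperID, Score, Topic, Year}: {AuthorID, Topic}⁺ ∩ {AuthorID, Country, Editor, PaperID, Score, Topic, Year} = {AuthorID, Country, Score, Topic}, not the whole set, so AuthorID, Topic → Country, Score violates BCNF; decompose into {AuthorID, Country, Score, Topic} and {AuthorID, Editor, PaperID, Topic, Year}.
Within {AuthorID, Country, Score, Topic}: {Topic}⁺ ∩ {AuthorID, Country, Score, Topic} = {Country, Score, Topic}, not the whole set, so Topic → Country, Score violates BCNF; decompose into {Country, Score, Topic} and {AuthorID, Topic}.
Within {Country, Score, Topic}: {Score}⁺ ∩ {Country, Score, Topic} = {Country, Score}, not the whole set, so Score → Country violates BCNF; decompose into {Country, Score} and {Score, Topic}.
{Country, Score}: every determinant is a superkey — BCNF.
{Score, Topic}: every determinant is a superkey — BCNF.
{AuthorID, Topic}: every determinant is a superkey — BCNF.
{AuthorID, Editor, PaperID, Topic, Year}: every determinant is a superkey — BCNF.

{AuthorID, Editor, PaperID, Topic, Year}; {Country, Score}; {Score, Topic}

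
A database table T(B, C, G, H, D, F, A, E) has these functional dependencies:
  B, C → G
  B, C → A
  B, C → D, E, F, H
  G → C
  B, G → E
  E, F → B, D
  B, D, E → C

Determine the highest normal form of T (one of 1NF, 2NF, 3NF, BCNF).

Candidate keys: {B, C}, {B, D, E}, {B, G}, {E, F}. Prime attributes: {B, C, D, E, F, G}.
G → C breaks BCNF: {G}⁺ = {C, G}, so {G} is not a superkey.
But every attribute on its right side ({C}) is prime, and the same holds for every other non-superkey FD, so 3NF still holds.

3NF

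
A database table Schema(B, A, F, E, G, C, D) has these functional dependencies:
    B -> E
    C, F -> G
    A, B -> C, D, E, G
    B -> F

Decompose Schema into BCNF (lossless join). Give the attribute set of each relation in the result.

{A, B, C, D}; {B, C, G}; {B, E, F}

Candidate key of the original relation: {A, B}.
Within {A, B, C, D, E, F, G}: {B}⁺ ∩ {A, B, C, D, E, F, G} = {B, E, F}, not the whole set, so B -> E, F violates BCNF; decompose into {B, E, F} and {A, B, C, D, G}.
{B, E, F}: every determinant is a superkey — BCNF.
Within {A, B, C, D, G}: {B, C}⁺ ∩ {A, B, C, D, G} = {B, C, G}, not the whole set, so B, C -> G violates BCNF; decompose into {B, C, G} and {A, B, C, D}.
{B, C, G}: every determinant is a superkey — BCNF.
{A, B, C, D}: every determinant is a superkey — BCNF.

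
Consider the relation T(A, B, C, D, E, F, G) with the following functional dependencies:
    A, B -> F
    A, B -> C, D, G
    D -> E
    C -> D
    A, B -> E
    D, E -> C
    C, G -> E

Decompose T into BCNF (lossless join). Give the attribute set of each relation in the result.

Candidate key of the original relation: {A, B}.
In {A, B, C, D, E, F, G}, {D} is not a superkey ({D}⁺ restricted to this set is {C, D, E}), so split on D -> C, E into {C, D, E} and {A, B, D, F, G}.
{C, D, E} has no BCNF violation.
{A, B, D, F, G} has no BCNF violation.

{A, B, D, F, G}; {C, D, E}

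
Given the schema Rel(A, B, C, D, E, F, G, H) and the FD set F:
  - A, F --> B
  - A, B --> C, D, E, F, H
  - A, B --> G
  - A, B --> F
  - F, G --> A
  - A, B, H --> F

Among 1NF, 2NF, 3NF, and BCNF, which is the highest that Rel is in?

BCNF

Candidate keys: {A, B}, {A, F}, {F, G}. Prime attributes: {A, B, F, G}.
The left-hand side of every FD is a superkey, so BCNF is satisfied.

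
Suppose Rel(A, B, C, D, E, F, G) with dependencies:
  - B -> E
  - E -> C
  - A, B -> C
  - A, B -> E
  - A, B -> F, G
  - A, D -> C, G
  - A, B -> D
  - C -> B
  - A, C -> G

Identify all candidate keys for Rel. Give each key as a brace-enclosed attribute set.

{A, B}, {A, C}, {A, D}, {A, E}

No FD produces {A}, so it must be in every candidate key.
{A, B}⁺ = {A, B, C, D, E, F, G}, which is every attribute, so {A, B} is a candidate key.
{A, C}⁺ = {A, B, C, D, E, F, G}, which is every attribute, so {A, C} is a candidate key.
{A, D}⁺ = {A, B, C, D, E, F, G}, which is every attribute, so {A, D} is a candidate key.
{A, E}⁺ = {A, B, C, D, E, F, G}, which is every attribute, so {A, E} is a candidate key.
These are minimal and exhaustive — every other superkey contains one of them.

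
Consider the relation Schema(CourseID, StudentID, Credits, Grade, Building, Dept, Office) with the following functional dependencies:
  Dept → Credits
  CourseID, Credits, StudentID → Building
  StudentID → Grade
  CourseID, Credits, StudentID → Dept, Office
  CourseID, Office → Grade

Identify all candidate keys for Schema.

{CourseID, Credits, StudentID}, {CourseID, Dept, StudentID}

No FD produces {CourseID, StudentID}, so they must be in every candidate key.
Closure of {CourseID, Credits, StudentID} is {Building, CourseID, Credits, Dept, Grade, Office, StudentID}, the whole schema; {CourseID, Credits, StudentID} is a candidate key.
Closure of {CourseID, Dept, StudentID} is {Building, CourseID, Credits, Dept, Grade, Office, StudentID}, the whole schema; {CourseID, Dept, StudentID} is a candidate key.
These are minimal and exhaustive — every other superkey contains one of them.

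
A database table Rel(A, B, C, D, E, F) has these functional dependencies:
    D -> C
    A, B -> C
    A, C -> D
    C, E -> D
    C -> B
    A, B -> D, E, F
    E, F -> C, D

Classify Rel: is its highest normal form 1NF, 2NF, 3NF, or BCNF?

Candidate keys: {A, B}, {A, C}, {A, D}, {A, E, F}. Prime attributes: {A, B, C, D, E, F}.
D -> C breaks BCNF: {D}⁺ = {B, C, D}, so {D} is not a superkey.
Since {C} ⊆ prime attributes and every other non-superkey FD also has a prime right side, the schema is in 3NF.

3NF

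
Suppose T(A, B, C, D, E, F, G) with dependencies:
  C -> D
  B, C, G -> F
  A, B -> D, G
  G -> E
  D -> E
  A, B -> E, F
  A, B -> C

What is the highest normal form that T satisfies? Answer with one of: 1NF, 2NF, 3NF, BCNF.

2NF

Candidate key: {A, B}. Prime attributes: {A, B}.
C -> D: {C}⁺ = {C, D, E}, which is not all of the attributes, so the left side is not a superkey — BCNF is violated.
Because {D} is non-prime and the left side of C -> D is not a superkey, the relation is not in 3NF.
No non-prime attribute depends on a proper subset of any candidate key, so 2NF holds.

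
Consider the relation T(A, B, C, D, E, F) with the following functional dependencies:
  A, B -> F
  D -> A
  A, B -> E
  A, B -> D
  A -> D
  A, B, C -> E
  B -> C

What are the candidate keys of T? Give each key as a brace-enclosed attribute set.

No FD produces {B}, so it must be in every candidate key.
{A, B}⁺ = {A, B, C, D, E, F} — all of the relation — so {A, B} is a candidate key.
{B, D}⁺ = {A, B, C, D, E, F} — all of the relation — so {B, D} is a candidate key.
Any other superkey properly contains one of these, so there are no further candidate keys.

{A, B}, {B, D}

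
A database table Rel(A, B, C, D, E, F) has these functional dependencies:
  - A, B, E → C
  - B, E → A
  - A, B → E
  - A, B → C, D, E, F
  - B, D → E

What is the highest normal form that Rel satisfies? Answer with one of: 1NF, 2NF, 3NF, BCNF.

BCNF

Candidate keys: {A, B}, {B, D}, {B, E}. Prime attributes: {A, B, D, E}.
The left-hand side of every FD is a superkey, so BCNF is satisfied.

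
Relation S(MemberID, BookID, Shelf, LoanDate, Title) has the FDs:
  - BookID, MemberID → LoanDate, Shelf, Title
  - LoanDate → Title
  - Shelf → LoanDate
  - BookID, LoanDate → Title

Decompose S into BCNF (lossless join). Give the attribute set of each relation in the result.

{BookID, MemberID, Shelf}; {LoanDate, Shelf}; {LoanDate, Title}

Candidate key of the original relation: {BookID, MemberID}.
{BookID, LoanDate, MemberID, Shelf, Title}: {LoanDate} determines {LoanDate, Title} here but is not a superkey — split on LoanDate → Title, giving {LoanDate, Title} and {BookID, LoanDate, MemberID, Shelf}.
{LoanDate, Title} is in BCNF.
{BookID, LoanDate, MemberID, Shelf}: {Shelf} determines {LoanDate, Shelf} here but is not a superkey — split on Shelf → LoanDate, giving {LoanDate, Shelf} and {BookID, MemberID, Shelf}.
{LoanDate, Shelf} is in BCNF.
{BookID, MemberID, Shelf} is in BCNF.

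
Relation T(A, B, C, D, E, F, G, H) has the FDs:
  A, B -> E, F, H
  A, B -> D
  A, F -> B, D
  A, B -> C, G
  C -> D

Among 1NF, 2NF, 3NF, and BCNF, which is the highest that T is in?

2NF

Candidate keys: {A, B}, {A, F}. Prime attributes: {A, B, F}.
C -> D breaks BCNF: {C}⁺ = {C, D}, so {C} is not a superkey.
C -> D has non-prime {D} on the right and a non-superkey on the left, so 3NF fails.
Checking every proper subset of each key, none determines a non-prime attribute — 2NF is satisfied.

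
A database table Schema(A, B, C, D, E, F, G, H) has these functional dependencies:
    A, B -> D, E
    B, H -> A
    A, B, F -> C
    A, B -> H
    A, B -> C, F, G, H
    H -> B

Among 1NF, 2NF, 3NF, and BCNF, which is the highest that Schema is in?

BCNF

Candidate keys: {A, B}, {H}. Prime attributes: {A, B, H}.
The left-hand side of every FD is a superkey, so BCNF is satisfied.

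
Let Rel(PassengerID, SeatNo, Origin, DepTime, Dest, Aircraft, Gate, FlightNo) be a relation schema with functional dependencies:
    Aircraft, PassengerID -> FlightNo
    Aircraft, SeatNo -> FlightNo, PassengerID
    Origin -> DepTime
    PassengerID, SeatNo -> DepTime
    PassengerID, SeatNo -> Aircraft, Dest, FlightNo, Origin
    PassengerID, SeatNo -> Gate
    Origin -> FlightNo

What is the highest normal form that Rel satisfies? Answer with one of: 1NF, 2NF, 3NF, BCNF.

Candidate keys: {Aircraft, SeatNo}, {PassengerID, SeatNo}. Prime attributes: {Aircraft, PassengerID, SeatNo}.
Aircraft, PassengerID -> FlightNo: {Aircraft, PassengerID}⁺ = {Aircraft, FlightNo, PassengerID}, which is not all of the attributes, so the left side is not a superkey — BCNF is violated.
Because {FlightNo} is non-prime and the left side of Aircraft, PassengerID -> FlightNo is not a superkey, the relation is not in 3NF.
No proper subset of a key has a non-prime attribute in its closure, so there is no partial dependency; 2NF holds.

2NF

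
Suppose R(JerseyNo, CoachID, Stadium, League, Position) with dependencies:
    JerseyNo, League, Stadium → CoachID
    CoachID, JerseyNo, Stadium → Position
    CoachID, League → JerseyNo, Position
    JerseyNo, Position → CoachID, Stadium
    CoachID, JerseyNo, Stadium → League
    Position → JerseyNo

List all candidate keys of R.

Closure of {Position} is {CoachID, JerseyNo, League, Position, Stadium}, the whole schema; {Position} is a candidate key.
Closure of {CoachID, League} is {CoachID, JerseyNo, League, Position, Stadium}, the whole schema; {CoachID, League} is a candidate key.
Closure of {CoachID, JerseyNo, Stadium} is {CoachID, JerseyNo, League, Position, Stadium}, the whole schema; {CoachID, JerseyNo, Stadium} is a candidate key.
Closure of {JerseyNo, League, Stadium} is {CoachID, JerseyNo, League, Position, Stadium}, the whole schema; {JerseyNo, League, Stadium} is a candidate key.
No proper subset of any of these is a key, and no other minimal superkey exists.

{CoachID, JerseyNo, Stadium}, {CoachID, League}, {JerseyNo, League, Stadium}, {Position}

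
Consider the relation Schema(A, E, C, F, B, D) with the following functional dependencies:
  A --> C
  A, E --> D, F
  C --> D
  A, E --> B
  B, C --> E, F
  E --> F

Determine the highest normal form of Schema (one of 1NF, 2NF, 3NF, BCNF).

Candidate keys: {A, B}, {A, E}. Prime attributes: {A, B, E}.
A --> C breaks BCNF: {A}⁺ = {A, C, D}, so {A} is not a superkey.
A --> C determines the non-prime attribute {C} from a non-superkey — 3NF is violated.
Since {A} ⊂ {A, B} and {A}⁺ ⊇ {C, D} with {C, D} non-prime, there is a partial dependency; 2NF fails.

1NF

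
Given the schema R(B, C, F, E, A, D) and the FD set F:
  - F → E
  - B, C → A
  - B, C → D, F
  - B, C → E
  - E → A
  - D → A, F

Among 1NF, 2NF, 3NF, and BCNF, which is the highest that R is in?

2NF

Candidate key: {B, C}. Prime attributes: {B, C}.
For F → E we have {F}⁺ = {A, E, F}; {F} is not a superkey, so BCNF fails.
F → E determines the non-prime attribute {E} from a non-superkey — 3NF is violated.
No non-prime attribute depends on a proper subset of any candidate key, so 2NF holds.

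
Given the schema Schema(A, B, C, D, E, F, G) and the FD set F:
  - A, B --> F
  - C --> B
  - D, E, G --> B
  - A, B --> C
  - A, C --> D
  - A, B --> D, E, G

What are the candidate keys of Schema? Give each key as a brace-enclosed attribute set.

Attributes never on any right-hand side: {A} — every candidate key must contain it.
{A, B}⁺ = {A, B, C, D, E, F, G}, which is every attribute, so {A, B} is a candidate key.
{A, C}⁺ = {A, B, C, D, E, F, G}, which is every attribute, so {A, C} is a candidate key.
{A, D, E, G}⁺ = {A, B, C, D, E, F, G}, which is every attribute, so {A, D, E, G} is a candidate key.
Any other superkey properly contains one of these, so there are no further candidate keys.

{A, B}, {A, C}, {A, D, E, G}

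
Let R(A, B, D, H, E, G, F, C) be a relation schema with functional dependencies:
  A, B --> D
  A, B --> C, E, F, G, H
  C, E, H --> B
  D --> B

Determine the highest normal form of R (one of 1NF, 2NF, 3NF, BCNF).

Candidate keys: {A, B}, {A, C, E, H}, {A, D}. Prime attributes: {A, B, C, D, E, H}.
C, E, H --> B breaks BCNF: {C, E, H}⁺ = {B, C, E, H}, so {C, E, H} is not a superkey.
Since {B} ⊆ prime attributes and every other non-superkey FD also has a prime right side, the schema is in 3NF.

3NF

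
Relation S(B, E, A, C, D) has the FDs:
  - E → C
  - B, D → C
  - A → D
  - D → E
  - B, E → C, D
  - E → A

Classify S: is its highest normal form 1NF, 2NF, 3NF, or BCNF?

1NF

Candidate keys: {A, B}, {B, D}, {B, E}. Prime attributes: {A, B, D, E}.
E → C breaks BCNF: {E}⁺ = {A, C, D, E}, so {E} is not a superkey.
E → C determines the non-prime attribute {C} from a non-superkey — 3NF is violated.
{A} is a proper subset of the key {A, B}, and {A}⁺ contains the non-prime attribute {C} — a partial dependency, so 2NF is violated.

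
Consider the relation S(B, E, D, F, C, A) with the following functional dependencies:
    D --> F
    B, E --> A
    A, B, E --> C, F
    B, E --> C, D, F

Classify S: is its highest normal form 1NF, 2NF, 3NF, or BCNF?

2NF

Candidate key: {B, E}. Prime attributes: {B, E}.
D --> F breaks BCNF: {D}⁺ = {D, F}, so {D} is not a superkey.
D --> F has non-prime {F} on the right and a non-superkey on the left, so 3NF fails.
No non-prime attribute depends on a proper subset of any candidate key, so 2NF holds.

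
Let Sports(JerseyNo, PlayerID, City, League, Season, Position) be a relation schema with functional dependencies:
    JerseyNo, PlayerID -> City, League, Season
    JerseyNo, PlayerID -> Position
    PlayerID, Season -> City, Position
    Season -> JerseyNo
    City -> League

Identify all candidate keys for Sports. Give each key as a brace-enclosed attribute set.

{JerseyNo, PlayerID}, {PlayerID, Season}

Attributes never on any right-hand side: {PlayerID} — every candidate key must contain it.
{JerseyNo, PlayerID} is a candidate key since {JerseyNo, PlayerID}⁺ = {City, JerseyNo, League, PlayerID, Position, Season} covers every attribute.
{PlayerID, Season} is a candidate key since {PlayerID, Season}⁺ = {City, JerseyNo, League, PlayerID, Position, Season} covers every attribute.
Any other superkey properly contains one of these, so there are no further candidate keys.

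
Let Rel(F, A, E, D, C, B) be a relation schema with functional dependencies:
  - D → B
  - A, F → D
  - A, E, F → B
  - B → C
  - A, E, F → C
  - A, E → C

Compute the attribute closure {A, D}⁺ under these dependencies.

Start with {A, D}.
D → B applies; add {B} → now {A, B, D}.
B → C applies; add {C} → now {A, B, C, D}.
No further FD applies.

{A, B, C, D}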